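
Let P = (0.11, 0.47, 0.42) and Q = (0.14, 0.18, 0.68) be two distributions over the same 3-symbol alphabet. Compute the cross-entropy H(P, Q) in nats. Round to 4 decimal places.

H(P,Q) = −Σ p·ln q.
  −0.11·ln(0.14) = 0.21627
  −0.47·ln(0.18) = 0.80596
  −0.42·ln(0.68) = 0.16198
H(P,Q) = 1.1842 nats.

1.1842 nats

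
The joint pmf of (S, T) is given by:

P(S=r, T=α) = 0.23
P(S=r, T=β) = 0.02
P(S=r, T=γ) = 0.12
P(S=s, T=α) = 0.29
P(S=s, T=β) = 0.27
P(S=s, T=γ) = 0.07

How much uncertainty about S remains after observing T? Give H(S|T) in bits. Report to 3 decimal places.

0.800 bits

Marginals: p(S) = (0.3700, 0.6300), p(T) = (0.5200, 0.2900, 0.1900).
H(S|T) = Σ p(T) · H(S|T=·).
  T=α: p=0.5200, H(S|T=α) = 0.9904
  T=β: p=0.2900, H(S|T=β) = 0.3621
  T=γ: p=0.1900, H(S|T=γ) = 0.9495
Weighted sum = 0.800 bits.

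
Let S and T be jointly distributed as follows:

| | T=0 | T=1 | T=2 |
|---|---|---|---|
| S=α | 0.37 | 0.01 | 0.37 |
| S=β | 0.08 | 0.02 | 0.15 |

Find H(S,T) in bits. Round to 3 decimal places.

H(S,T) = −Σ p(x,y)·log₂ p(x,y) over all 6 cells.
  cell (α,0): −0.37·log₂0.37 = 0.5307
  cell (α,1): −0.01·log₂0.01 = 0.0664
  cell (α,2): −0.37·log₂0.37 = 0.5307
  cell (β,0): −0.08·log₂0.08 = 0.2915
  cell (β,1): −0.02·log₂0.02 = 0.1129
  cell (β,2): −0.15·log₂0.15 = 0.4105
Sum = 1.943 bits.

1.943 bits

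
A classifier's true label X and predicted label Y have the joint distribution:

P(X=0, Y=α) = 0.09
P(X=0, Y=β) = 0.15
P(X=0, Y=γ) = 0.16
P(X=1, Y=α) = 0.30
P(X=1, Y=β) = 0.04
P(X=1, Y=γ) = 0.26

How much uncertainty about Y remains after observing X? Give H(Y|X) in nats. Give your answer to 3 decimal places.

Marginals: p(X) = (0.4000, 0.6000), p(Y) = (0.3900, 0.1900, 0.4200).
H(Y|X) = Σ p(X) · H(Y|X=·).
  X=0: p=0.4000, H(Y|X=0) = 1.0699
  X=1: p=0.6000, H(Y|X=1) = 0.8895
Weighted sum = 0.962 nats.

0.962 nats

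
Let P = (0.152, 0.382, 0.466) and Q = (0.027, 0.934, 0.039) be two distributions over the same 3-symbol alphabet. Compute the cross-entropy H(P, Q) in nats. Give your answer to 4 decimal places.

H(P,Q) = −Σ p·ln q.
  −0.152·ln(0.027) = 0.54901
  −0.382·ln(0.934) = 0.02608
  −0.466·ln(0.039) = 1.51179
H(P,Q) = 2.0869 nats.

2.0869 nats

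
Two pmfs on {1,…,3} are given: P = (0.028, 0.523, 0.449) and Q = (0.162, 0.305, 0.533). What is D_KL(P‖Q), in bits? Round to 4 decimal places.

0.2249 bits

D(P‖Q) = Σ p·log₂(p/q).
  0.028·log₂(0.028/0.162) = -0.07091
  0.523·log₂(0.523/0.305) = 0.40689
  0.449·log₂(0.449/0.533) = -0.11109
D(P‖Q) = 0.2249 bits.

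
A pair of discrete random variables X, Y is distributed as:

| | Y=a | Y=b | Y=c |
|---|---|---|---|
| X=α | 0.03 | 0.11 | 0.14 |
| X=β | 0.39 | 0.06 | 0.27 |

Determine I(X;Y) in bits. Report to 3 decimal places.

0.161 bits

Marginals: p(X) = (0.2800, 0.7200), p(Y) = (0.4200, 0.1700, 0.4100).
I(X;Y) = Σ p(x,y)·log₂[p(x,y)/(p(x)p(y))].
  (α,a): 0.03·log₂(0.2551) = -0.0591
  (α,b): 0.11·log₂(2.3109) = 0.1329
  (α,c): 0.14·log₂(1.2195) = 0.0401
  (β,a): 0.39·log₂(1.2897) = 0.1431
  (β,b): 0.06·log₂(0.4902) = -0.0617
  (β,c): 0.27·log₂(0.9146) = -0.0348
Sum = 0.161 bits.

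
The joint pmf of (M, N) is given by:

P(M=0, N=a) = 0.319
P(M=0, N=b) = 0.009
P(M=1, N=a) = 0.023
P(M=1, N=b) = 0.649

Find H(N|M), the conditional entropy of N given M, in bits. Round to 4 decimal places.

0.2041 bits

Marginals: p(M) = (0.3280, 0.6720), p(N) = (0.3420, 0.6580).
H(N|M) = Σ p(M) · H(N|M=·).
  M=0: p=0.3280, H(N|M=0) = 0.1814
  M=1: p=0.6720, H(N|M=1) = 0.2152
Weighted sum = 0.2041 bits.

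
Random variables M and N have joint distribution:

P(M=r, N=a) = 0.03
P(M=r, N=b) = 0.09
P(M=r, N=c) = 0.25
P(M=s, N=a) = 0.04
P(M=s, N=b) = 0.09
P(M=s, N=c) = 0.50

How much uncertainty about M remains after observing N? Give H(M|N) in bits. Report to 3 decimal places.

Marginals: p(M) = (0.3700, 0.6300), p(N) = (0.0700, 0.1800, 0.7500).
H(M|N) = Σ p(N) · H(M|N=·).
  N=a: p=0.0700, H(M|N=a) = 0.9852
  N=b: p=0.1800, H(M|N=b) = 1.0000
  N=c: p=0.7500, H(M|N=c) = 0.9183
Weighted sum = 0.938 bits.

0.938 bits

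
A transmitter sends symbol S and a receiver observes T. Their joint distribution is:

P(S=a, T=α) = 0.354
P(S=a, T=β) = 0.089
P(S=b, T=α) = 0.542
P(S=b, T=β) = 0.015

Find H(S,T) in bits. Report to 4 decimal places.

H(S,T) = −Σ p(x,y)·log₂ p(x,y) over all 4 cells.
  cell (a,α): −0.354·log₂0.354 = 0.53036
  cell (a,β): −0.089·log₂0.089 = 0.31061
  cell (b,α): −0.542·log₂0.542 = 0.47893
  cell (b,β): −0.015·log₂0.015 = 0.09088
Sum = 1.4108 bits.

1.4108 bits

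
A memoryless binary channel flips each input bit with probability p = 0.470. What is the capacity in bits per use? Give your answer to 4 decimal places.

Binary symmetric channel: C = 1 − h₂(ε) where h₂ is the binary entropy function.
h₂(0.470) = −0.470·log₂0.470 − 0.530·log₂0.530 = 0.9974.
C = 1 − 0.9974 = 0.0026 bits per channel use.

0.0026 bits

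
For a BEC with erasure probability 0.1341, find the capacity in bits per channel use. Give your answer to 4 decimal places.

Binary erasure channel: capacity C = 1 − ε.
C = 1 − 0.1341 = 0.8659 bits per channel use.

0.8659 bits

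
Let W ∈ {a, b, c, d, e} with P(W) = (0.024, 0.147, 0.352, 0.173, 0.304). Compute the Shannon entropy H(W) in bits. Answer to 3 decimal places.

H(W) = −Σ p·log₂ p.
  −(0.024)·log₂(0.024) = 0.1291
  −(0.147)·log₂(0.147) = 0.4066
  −(0.352)·log₂(0.352) = 0.5302
  −(0.173)·log₂(0.173) = 0.4379
  −(0.304)·log₂(0.304) = 0.5222
Sum: 0.1291 + 0.4066 + 0.5302 + 0.4379 + 0.5222 = 2.026 bits.

2.026 bits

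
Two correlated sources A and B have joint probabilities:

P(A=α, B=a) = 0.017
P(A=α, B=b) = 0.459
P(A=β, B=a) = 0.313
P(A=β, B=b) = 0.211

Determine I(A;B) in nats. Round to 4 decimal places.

0.2076 nats

Marginals: p(A) = (0.4760, 0.5240), p(B) = (0.3300, 0.6700).
I(A;B) = Σ p(x,y)·ln[p(x,y)/(p(x)p(y))].
  (α,a): 0.017·ln(0.1082) = -0.03780
  (α,b): 0.459·ln(1.4392) = 0.16713
  (β,a): 0.313·ln(1.8101) = 0.18573
  (β,b): 0.211·ln(0.6010) = -0.10743
Sum = 0.2076 nats.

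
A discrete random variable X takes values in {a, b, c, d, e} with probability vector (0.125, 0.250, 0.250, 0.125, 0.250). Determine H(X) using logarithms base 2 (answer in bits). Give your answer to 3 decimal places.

2.250 bits

H(X) = −Σ p·log₂ p.
  −(0.125)·log₂(0.125) = 0.3750
  −(0.250)·log₂(0.250) = 0.5000
  −(0.250)·log₂(0.250) = 0.5000
  −(0.125)·log₂(0.125) = 0.3750
  −(0.250)·log₂(0.250) = 0.5000
Sum: 0.3750 + 0.5000 + 0.5000 + 0.3750 + 0.5000 = 2.250 bits.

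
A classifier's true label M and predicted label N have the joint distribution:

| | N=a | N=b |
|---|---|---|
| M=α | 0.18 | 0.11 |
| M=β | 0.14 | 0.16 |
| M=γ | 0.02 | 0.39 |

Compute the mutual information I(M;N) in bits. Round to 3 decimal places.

Marginals: p(M) = (0.2900, 0.3000, 0.4100), p(N) = (0.3400, 0.6600).
I(M;N) = Σ p(x,y)·log₂[p(x,y)/(p(x)p(y))].
  (α,a): 0.18·log₂(1.8256) = 0.1563
  (α,b): 0.11·log₂(0.5747) = -0.0879
  (β,a): 0.14·log₂(1.3725) = 0.0640
  (β,b): 0.16·log₂(0.8081) = -0.0492
  (γ,a): 0.02·log₂(0.1435) = -0.0560
  (γ,b): 0.39·log₂(1.4412) = 0.2057
Sum = 0.233 bits.

0.233 bits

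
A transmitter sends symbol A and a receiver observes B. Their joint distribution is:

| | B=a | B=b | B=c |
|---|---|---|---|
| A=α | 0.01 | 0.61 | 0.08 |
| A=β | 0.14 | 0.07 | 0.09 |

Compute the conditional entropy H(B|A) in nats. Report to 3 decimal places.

0.617 nats

Marginals: p(A) = (0.7000, 0.3000), p(B) = (0.1500, 0.6800, 0.1700).
H(B|A) = Σ p(A) · H(B|A=·).
  A=α: p=0.7000, H(B|A=α) = 0.4285
  A=β: p=0.3000, H(B|A=β) = 1.0564
Weighted sum = 0.617 nats.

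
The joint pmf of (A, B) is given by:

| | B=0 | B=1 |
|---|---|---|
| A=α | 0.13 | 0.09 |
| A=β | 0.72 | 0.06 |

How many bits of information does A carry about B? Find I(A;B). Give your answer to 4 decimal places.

Marginals: p(A) = (0.2200, 0.7800), p(B) = (0.8500, 0.1500).
I(A;B) = Σ p(x,y)·log₂[p(x,y)/(p(x)p(y))].
  (α,0): 0.13·log₂(0.6952) = -0.06819
  (α,1): 0.09·log₂(2.7273) = 0.13027
  (β,0): 0.72·log₂(1.0860) = 0.08567
  (β,1): 0.06·log₂(0.5128) = -0.05781
Sum = 0.0899 bits.

0.0899 bits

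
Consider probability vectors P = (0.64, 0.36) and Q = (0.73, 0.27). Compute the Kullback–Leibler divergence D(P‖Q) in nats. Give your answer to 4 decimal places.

D(P‖Q) = Σ p·ln(p/q).
  0.64·ln(0.64/0.73) = -0.08421
  0.36·ln(0.36/0.27) = 0.10357
D(P‖Q) = 0.0194 nats.

0.0194 nats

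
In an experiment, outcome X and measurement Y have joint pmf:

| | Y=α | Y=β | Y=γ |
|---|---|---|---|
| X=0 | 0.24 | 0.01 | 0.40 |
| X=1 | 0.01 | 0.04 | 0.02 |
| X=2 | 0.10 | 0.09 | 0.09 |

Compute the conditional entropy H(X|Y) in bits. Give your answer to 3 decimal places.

0.989 bits

Marginals: p(X) = (0.6500, 0.0700, 0.2800), p(Y) = (0.3500, 0.1400, 0.5100).
H(X|Y) = Σ p(Y) · H(X|Y=·).
  Y=α: p=0.3500, H(X|Y=α) = 1.0362
  Y=β: p=0.1400, H(X|Y=β) = 1.1981
  Y=γ: p=0.5100, H(X|Y=γ) = 0.8997
Weighted sum = 0.989 bits.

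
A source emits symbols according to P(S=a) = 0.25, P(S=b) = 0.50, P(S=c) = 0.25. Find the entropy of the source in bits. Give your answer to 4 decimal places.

1.5000 bits

H(S) = −Σ p·log₂ p.
  −(0.25)·log₂(0.25) = 0.50000
  −(0.50)·log₂(0.50) = 0.50000
  −(0.25)·log₂(0.25) = 0.50000
Sum: 0.50000 + 0.50000 + 0.50000 = 1.5000 bits.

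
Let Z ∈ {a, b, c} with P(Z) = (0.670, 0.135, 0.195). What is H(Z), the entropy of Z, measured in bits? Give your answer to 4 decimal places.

H(Z) = −Σ p·log₂ p.
  −(0.670)·log₂(0.670) = 0.38710
  −(0.135)·log₂(0.135) = 0.39001
  −(0.195)·log₂(0.195) = 0.45990
Sum: 0.38710 + 0.39001 + 0.45990 = 1.2370 bits.

1.2370 bits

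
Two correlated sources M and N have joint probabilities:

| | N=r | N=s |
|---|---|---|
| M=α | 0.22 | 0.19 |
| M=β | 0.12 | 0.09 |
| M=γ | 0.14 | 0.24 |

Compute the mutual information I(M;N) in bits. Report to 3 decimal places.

Marginals: p(M) = (0.4100, 0.2100, 0.3800), p(N) = (0.4800, 0.5200).
I(M;N) = Σ p(x,y)·log₂[p(x,y)/(p(x)p(y))].
  (α,r): 0.22·log₂(1.1179) = 0.0354
  (α,s): 0.19·log₂(0.8912) = -0.0316
  (β,r): 0.12·log₂(1.1905) = 0.0302
  (β,s): 0.09·log₂(0.8242) = -0.0251
  (γ,r): 0.14·log₂(0.7675) = -0.0534
  (γ,s): 0.24·log₂(1.2146) = 0.0673
Sum = 0.023 bits.

0.023 bits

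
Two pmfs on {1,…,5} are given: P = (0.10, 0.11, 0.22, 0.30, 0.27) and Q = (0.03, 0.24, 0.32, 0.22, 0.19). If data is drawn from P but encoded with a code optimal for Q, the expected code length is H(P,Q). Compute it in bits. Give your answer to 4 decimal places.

H(P,Q) = −Σ p·log₂ q.
  −0.10·log₂(0.03) = 0.50589
  −0.11·log₂(0.24) = 0.22648
  −0.22·log₂(0.32) = 0.36165
  −0.30·log₂(0.22) = 0.65533
  −0.27·log₂(0.19) = 0.64690
H(P,Q) = 2.3962 bits.

2.3962 bits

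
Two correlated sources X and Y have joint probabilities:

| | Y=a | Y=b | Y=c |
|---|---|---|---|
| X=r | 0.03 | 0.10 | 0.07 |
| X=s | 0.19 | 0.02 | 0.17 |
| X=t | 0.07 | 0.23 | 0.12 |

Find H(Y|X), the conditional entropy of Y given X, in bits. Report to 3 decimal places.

Chain rule: H(Y|X) = H(X,Y) − H(X).
Marginals: p(X) = (0.2000, 0.3800, 0.4200), p(Y) = (0.2900, 0.3500, 0.3600).
H(X,Y) = 2.8785 bits; H(X) = 1.5205 bits.
H(Y|X) = 2.8785 − 1.5205 = 1.358 bits.

1.358 bits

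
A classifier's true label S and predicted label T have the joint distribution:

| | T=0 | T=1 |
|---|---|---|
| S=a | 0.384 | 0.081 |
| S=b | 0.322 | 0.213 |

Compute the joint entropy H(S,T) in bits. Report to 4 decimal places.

H(S,T) = −Σ p(x,y)·log₂ p(x,y) over all 4 cells.
  cell (a,0): −0.384·log₂0.384 = 0.53024
  cell (a,1): −0.081·log₂0.081 = 0.29370
  cell (b,0): −0.322·log₂0.322 = 0.52643
  cell (b,1): −0.213·log₂0.213 = 0.47522
Sum = 1.8256 bits.

1.8256 bits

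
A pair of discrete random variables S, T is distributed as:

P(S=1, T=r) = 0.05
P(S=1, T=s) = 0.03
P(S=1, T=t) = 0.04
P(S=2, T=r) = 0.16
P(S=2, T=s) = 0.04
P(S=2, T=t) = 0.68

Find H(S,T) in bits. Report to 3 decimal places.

H(S,T) = −Σ p(x,y)·log₂ p(x,y) over all 6 cells.
  cell (1,r): −0.05·log₂0.05 = 0.2161
  cell (1,s): −0.03·log₂0.03 = 0.1518
  cell (1,t): −0.04·log₂0.04 = 0.1858
  cell (2,r): −0.16·log₂0.16 = 0.4230
  cell (2,s): −0.04·log₂0.04 = 0.1858
  cell (2,t): −0.68·log₂0.68 = 0.3783
Sum = 1.541 bits.

1.541 bits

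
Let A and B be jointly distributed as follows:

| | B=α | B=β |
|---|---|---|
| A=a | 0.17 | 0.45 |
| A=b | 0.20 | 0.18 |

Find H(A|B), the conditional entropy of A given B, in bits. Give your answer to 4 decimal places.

0.9120 bits

Marginals: p(A) = (0.6200, 0.3800), p(B) = (0.3700, 0.6300).
H(A|B) = Σ p(B) · H(A|B=·).
  B=α: p=0.3700, H(A|B=α) = 0.9953
  B=β: p=0.6300, H(A|B=β) = 0.8631
Weighted sum = 0.9120 bits.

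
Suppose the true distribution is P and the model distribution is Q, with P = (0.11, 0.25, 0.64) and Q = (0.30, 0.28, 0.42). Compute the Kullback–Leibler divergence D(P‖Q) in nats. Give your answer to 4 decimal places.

D(P‖Q) = Σ p·ln(p/q).
  0.11·ln(0.11/0.30) = -0.11036
  0.25·ln(0.25/0.28) = -0.02833
  0.64·ln(0.64/0.42) = 0.26958
D(P‖Q) = 0.1309 nats.

0.1309 nats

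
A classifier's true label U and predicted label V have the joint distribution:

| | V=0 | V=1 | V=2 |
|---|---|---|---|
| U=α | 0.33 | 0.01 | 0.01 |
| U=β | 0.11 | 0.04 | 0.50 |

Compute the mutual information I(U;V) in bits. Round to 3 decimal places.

0.470 bits

Marginals: p(U) = (0.3500, 0.6500), p(V) = (0.4400, 0.0500, 0.5100).
I(U;V) = H(U) + H(V) − H(U,V).
H(U) = 0.9341, H(V) = 1.2327, H(U,V) = 1.6967.
I(U;V) = 0.9341 + 1.2327 − 1.6967 = 0.470 bits.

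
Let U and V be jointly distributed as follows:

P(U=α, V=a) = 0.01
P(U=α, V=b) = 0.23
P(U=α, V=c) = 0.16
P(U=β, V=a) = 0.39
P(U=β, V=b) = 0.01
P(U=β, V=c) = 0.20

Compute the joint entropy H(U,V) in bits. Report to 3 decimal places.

H(U,V) = −Σ p(x,y)·log₂ p(x,y) over all 6 cells.
  cell (α,a): −0.01·log₂0.01 = 0.0664
  cell (α,b): −0.23·log₂0.23 = 0.4877
  cell (α,c): −0.16·log₂0.16 = 0.4230
  cell (β,a): −0.39·log₂0.39 = 0.5298
  cell (β,b): −0.01·log₂0.01 = 0.0664
  cell (β,c): −0.20·log₂0.20 = 0.4644
Sum = 2.038 bits.

2.038 bits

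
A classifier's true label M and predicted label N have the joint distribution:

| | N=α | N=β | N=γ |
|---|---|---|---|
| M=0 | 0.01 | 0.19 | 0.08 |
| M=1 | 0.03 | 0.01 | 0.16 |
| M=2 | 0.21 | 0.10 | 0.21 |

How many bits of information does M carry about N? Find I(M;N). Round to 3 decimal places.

Marginals: p(M) = (0.2800, 0.2000, 0.5200), p(N) = (0.2500, 0.3000, 0.4500).
I(M;N) = Σ p(x,y)·log₂[p(x,y)/(p(x)p(y))].
  (0,α): 0.01·log₂(0.1429) = -0.0281
  (0,β): 0.19·log₂(2.2619) = 0.2237
  (0,γ): 0.08·log₂(0.6349) = -0.0524
  (1,α): 0.03·log₂(0.6000) = -0.0221
  (1,β): 0.01·log₂(0.1667) = -0.0258
  (1,γ): 0.16·log₂(1.7778) = 0.1328
  (2,α): 0.21·log₂(1.6154) = 0.1453
  (2,β): 0.10·log₂(0.6410) = -0.0642
  (2,γ): 0.21·log₂(0.8974) = -0.0328
Sum = 0.276 bits.

0.276 bits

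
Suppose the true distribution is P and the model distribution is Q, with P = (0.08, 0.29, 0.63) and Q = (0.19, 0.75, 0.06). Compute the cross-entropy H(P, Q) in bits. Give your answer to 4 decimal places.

H(P,Q) = −Σ p·log₂ q.
  −0.08·log₂(0.19) = 0.19167
  −0.29·log₂(0.75) = 0.12036
  −0.63·log₂(0.06) = 2.55710
H(P,Q) = 2.8691 bits.

2.8691 bits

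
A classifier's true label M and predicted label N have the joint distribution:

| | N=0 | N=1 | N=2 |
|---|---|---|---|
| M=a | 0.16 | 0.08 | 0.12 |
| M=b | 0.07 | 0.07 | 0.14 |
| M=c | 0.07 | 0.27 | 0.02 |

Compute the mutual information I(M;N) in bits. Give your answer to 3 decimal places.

Marginals: p(M) = (0.3600, 0.2800, 0.3600), p(N) = (0.3000, 0.4200, 0.2800).
I(M;N) = Σ p(x,y)·log₂[p(x,y)/(p(x)p(y))].
  (a,0): 0.16·log₂(1.4815) = 0.0907
  (a,1): 0.08·log₂(0.5291) = -0.0735
  (a,2): 0.12·log₂(1.1905) = 0.0302
  (b,0): 0.07·log₂(0.8333) = -0.0184
  (b,1): 0.07·log₂(0.5952) = -0.0524
  (b,2): 0.14·log₂(1.7857) = 0.1171
  (c,0): 0.07·log₂(0.6481) = -0.0438
  (c,1): 0.27·log₂(1.7857) = 0.2259
  (c,2): 0.02·log₂(0.1984) = -0.0467
Sum = 0.229 bits.

0.229 bits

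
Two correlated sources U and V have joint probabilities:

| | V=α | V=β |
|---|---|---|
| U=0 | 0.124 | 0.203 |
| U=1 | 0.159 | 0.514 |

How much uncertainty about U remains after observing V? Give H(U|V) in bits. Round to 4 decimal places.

0.8963 bits

Chain rule: H(U|V) = H(U,V) − H(V).
Marginals: p(U) = (0.3270, 0.6730), p(V) = (0.2830, 0.7170).
H(U,V) = 1.7558 bits; H(V) = 0.8595 bits.
H(U|V) = 1.7558 − 0.8595 = 0.8963 bits.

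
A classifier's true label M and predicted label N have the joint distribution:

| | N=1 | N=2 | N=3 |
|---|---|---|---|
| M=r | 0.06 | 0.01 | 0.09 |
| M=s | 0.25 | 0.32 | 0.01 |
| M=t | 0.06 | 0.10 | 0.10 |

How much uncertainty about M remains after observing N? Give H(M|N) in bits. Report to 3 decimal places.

Chain rule: H(M|N) = H(M,N) − H(N).
Marginals: p(M) = (0.1600, 0.5800, 0.2600), p(N) = (0.3700, 0.4300, 0.2000).
H(M,N) = 2.6230 bits; H(N) = 1.5187 bits.
H(M|N) = 2.6230 − 1.5187 = 1.104 bits.

1.104 bits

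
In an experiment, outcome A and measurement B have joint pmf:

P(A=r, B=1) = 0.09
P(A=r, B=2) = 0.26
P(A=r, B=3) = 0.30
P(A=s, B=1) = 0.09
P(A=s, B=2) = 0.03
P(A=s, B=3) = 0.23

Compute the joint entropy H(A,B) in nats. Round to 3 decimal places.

1.588 nats

H(A,B) = −Σ p(x,y)·ln p(x,y) over all 6 cells.
  cell (r,1): −0.09·ln0.09 = 0.2167
  cell (r,2): −0.26·ln0.26 = 0.3502
  cell (r,3): −0.30·ln0.30 = 0.3612
  cell (s,1): −0.09·ln0.09 = 0.2167
  cell (s,2): −0.03·ln0.03 = 0.1052
  cell (s,3): −0.23·ln0.23 = 0.3380
Sum = 1.588 nats.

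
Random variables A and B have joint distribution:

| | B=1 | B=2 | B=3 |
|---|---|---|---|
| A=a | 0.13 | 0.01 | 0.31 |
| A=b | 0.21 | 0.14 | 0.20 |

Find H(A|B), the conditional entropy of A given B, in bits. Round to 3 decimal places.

Chain rule: H(A|B) = H(A,B) − H(B).
Marginals: p(A) = (0.4500, 0.5500), p(B) = (0.3400, 0.1500, 0.5100).
H(A,B) = 2.3072 bits; H(B) = 1.4351 bits.
H(A|B) = 2.3072 − 1.4351 = 0.872 bits.

0.872 bits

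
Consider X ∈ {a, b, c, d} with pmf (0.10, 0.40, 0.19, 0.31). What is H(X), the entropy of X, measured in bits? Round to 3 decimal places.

1.840 bits

H(X) = −Σ p·log₂ p.
  −(0.10)·log₂(0.10) = 0.3322
  −(0.40)·log₂(0.40) = 0.5288
  −(0.19)·log₂(0.19) = 0.4552
  −(0.31)·log₂(0.31) = 0.5238
Sum: 0.3322 + 0.5288 + 0.4552 + 0.5238 = 1.840 bits.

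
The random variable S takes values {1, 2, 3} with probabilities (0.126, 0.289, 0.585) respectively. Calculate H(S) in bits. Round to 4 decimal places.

H(S) = −Σ p·log₂ p.
  −(0.126)·log₂(0.126) = 0.37655
  −(0.289)·log₂(0.289) = 0.51756
  −(0.585)·log₂(0.585) = 0.45249
Sum: 0.37655 + 0.51756 + 0.45249 = 1.3466 bits.

1.3466 bits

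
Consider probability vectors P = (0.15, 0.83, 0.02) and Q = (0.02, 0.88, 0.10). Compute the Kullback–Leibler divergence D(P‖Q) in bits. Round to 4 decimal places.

D(P‖Q) = Σ p·log₂(p/q).
  0.15·log₂(0.15/0.02) = 0.43603
  0.83·log₂(0.83/0.88) = -0.07005
  0.02·log₂(0.02/0.10) = -0.04644
D(P‖Q) = 0.3195 bits.

0.3195 bits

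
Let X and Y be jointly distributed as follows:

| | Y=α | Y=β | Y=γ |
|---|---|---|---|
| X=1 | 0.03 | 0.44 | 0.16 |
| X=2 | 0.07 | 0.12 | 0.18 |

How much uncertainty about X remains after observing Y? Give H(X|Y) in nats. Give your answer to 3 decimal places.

Marginals: p(X) = (0.6300, 0.3700), p(Y) = (0.1000, 0.5600, 0.3400).
H(X|Y) = Σ p(Y) · H(X|Y=·).
  Y=α: p=0.1000, H(X|Y=α) = 0.6109
  Y=β: p=0.5600, H(X|Y=β) = 0.5196
  Y=γ: p=0.3400, H(X|Y=γ) = 0.6914
Weighted sum = 0.587 nats.

0.587 nats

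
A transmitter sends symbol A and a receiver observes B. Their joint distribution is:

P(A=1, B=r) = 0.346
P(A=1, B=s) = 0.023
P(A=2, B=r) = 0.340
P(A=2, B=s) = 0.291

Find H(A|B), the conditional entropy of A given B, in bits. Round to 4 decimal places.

0.8046 bits

Marginals: p(A) = (0.3690, 0.6310), p(B) = (0.6860, 0.3140).
H(A|B) = Σ p(B) · H(A|B=·).
  B=r: p=0.6860, H(A|B=r) = 0.9999
  B=s: p=0.3140, H(A|B=s) = 0.3779
Weighted sum = 0.8046 bits.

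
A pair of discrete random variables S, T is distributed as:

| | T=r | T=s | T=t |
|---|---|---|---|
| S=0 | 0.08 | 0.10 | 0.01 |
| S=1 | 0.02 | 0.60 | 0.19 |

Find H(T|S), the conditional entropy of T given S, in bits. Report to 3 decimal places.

Marginals: p(S) = (0.1900, 0.8100), p(T) = (0.1000, 0.7000, 0.2000).
H(T|S) = Σ p(S) · H(T|S=·).
  S=0: p=0.1900, H(T|S=0) = 1.2364
  S=1: p=0.8100, H(T|S=1) = 0.9433
Weighted sum = 0.999 bits.

0.999 bits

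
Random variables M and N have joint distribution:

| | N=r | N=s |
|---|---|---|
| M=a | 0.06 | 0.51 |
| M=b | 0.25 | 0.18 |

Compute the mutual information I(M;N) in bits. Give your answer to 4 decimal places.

0.1947 bits

Marginals: p(M) = (0.5700, 0.4300), p(N) = (0.3100, 0.6900).
I(M;N) = H(M) + H(N) − H(M,N).
H(M) = 0.9858, H(N) = 0.8932, H(M,N) = 1.6843.
I(M;N) = 0.9858 + 0.8932 − 1.6843 = 0.1947 bits.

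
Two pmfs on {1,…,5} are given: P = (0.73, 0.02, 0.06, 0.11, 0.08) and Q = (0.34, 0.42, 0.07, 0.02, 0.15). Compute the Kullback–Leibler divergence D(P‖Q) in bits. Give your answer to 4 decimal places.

0.9015 bits

D(P‖Q) = Σ p·log₂(p/q).
  0.73·log₂(0.73/0.34) = 0.80472
  0.02·log₂(0.02/0.42) = -0.08785
  0.06·log₂(0.06/0.07) = -0.01334
  0.11·log₂(0.11/0.02) = 0.27054
  0.08·log₂(0.08/0.15) = -0.07255
D(P‖Q) = 0.9015 bits.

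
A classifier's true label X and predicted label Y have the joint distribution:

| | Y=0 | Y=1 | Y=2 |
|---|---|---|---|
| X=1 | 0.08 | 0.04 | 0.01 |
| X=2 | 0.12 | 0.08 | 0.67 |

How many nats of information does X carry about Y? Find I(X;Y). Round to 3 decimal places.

Marginals: p(X) = (0.1300, 0.8700), p(Y) = (0.2000, 0.1200, 0.6800).
I(X;Y) = H(X) + H(Y) − H(X,Y).
H(X) = 0.3864, H(Y) = 0.8386, H(X,Y) = 1.1017.
I(X;Y) = 0.3864 + 0.8386 − 1.1017 = 0.123 nats.

0.123 nats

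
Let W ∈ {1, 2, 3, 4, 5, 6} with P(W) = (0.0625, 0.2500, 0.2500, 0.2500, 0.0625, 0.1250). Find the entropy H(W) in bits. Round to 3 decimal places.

2.375 bits

H(W) = −Σ p·log₂ p.
  −(0.0625)·log₂(0.0625) = 0.2500
  −(0.2500)·log₂(0.2500) = 0.5000
  −(0.2500)·log₂(0.2500) = 0.5000
  −(0.2500)·log₂(0.2500) = 0.5000
  −(0.0625)·log₂(0.0625) = 0.2500
  −(0.1250)·log₂(0.1250) = 0.3750
Sum: 0.2500 + 0.5000 + 0.5000 + 0.5000 + 0.2500 + 0.3750 = 2.375 bits.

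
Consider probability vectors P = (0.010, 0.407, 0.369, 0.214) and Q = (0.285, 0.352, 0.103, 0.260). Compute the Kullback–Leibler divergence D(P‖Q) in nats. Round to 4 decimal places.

D(P‖Q) = Σ p·ln(p/q).
  0.010·ln(0.010/0.285) = -0.03350
  0.407·ln(0.407/0.352) = 0.05909
  0.369·ln(0.369/0.103) = 0.47087
  0.214·ln(0.214/0.260) = -0.04167
D(P‖Q) = 0.4548 nats.

0.4548 nats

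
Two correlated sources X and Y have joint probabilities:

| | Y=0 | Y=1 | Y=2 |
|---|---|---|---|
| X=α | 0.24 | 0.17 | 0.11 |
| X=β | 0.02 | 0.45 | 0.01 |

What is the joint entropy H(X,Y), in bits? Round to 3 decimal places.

H(X,Y) = −Σ p(x,y)·log₂ p(x,y) over all 6 cells.
  cell (α,0): −0.24·log₂0.24 = 0.4941
  cell (α,1): −0.17·log₂0.17 = 0.4346
  cell (α,2): −0.11·log₂0.11 = 0.3503
  cell (β,0): −0.02·log₂0.02 = 0.1129
  cell (β,1): −0.45·log₂0.45 = 0.5184
  cell (β,2): −0.01·log₂0.01 = 0.0664
Sum = 1.977 bits.

1.977 bits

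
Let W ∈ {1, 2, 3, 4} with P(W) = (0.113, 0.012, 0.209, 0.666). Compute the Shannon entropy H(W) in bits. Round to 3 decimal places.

H(W) = −Σ p·log₂ p.
  −(0.113)·log₂(0.113) = 0.3555
  −(0.012)·log₂(0.012) = 0.0766
  −(0.209)·log₂(0.209) = 0.4720
  −(0.666)·log₂(0.666) = 0.3905
Sum: 0.3555 + 0.0766 + 0.4720 + 0.3905 = 1.295 bits.

1.295 bits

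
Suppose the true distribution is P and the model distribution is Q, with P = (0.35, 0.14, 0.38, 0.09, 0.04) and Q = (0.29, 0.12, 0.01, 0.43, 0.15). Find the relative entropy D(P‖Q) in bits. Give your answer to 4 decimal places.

1.8410 bits

D(P‖Q) = Σ p·log₂(p/q).
  0.35·log₂(0.35/0.29) = 0.09496
  0.14·log₂(0.14/0.12) = 0.03113
  0.38·log₂(0.38/0.01) = 1.99421
  0.09·log₂(0.09/0.43) = -0.20307
  0.04·log₂(0.04/0.15) = -0.07628
D(P‖Q) = 1.8410 bits.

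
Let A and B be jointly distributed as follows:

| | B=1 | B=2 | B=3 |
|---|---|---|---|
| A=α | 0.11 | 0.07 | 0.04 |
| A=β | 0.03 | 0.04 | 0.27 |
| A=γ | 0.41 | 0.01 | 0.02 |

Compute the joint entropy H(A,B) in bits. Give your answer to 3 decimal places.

2.359 bits

H(A,B) = −Σ p(x,y)·log₂ p(x,y) over all 9 cells.
  cell (α,1): −0.11·log₂0.11 = 0.3503
  cell (α,2): −0.07·log₂0.07 = 0.2686
  cell (α,3): −0.04·log₂0.04 = 0.1858
  cell (β,1): −0.03·log₂0.03 = 0.1518
  cell (β,2): −0.04·log₂0.04 = 0.1858
  cell (β,3): −0.27·log₂0.27 = 0.5100
  cell (γ,1): −0.41·log₂0.41 = 0.5274
  cell (γ,2): −0.01·log₂0.01 = 0.0664
  cell (γ,3): −0.02·log₂0.02 = 0.1129
Sum = 2.359 bits.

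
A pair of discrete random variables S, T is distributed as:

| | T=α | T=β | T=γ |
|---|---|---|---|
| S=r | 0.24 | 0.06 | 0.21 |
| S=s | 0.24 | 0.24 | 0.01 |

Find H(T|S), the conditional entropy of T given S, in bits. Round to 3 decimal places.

Marginals: p(S) = (0.5100, 0.4900), p(T) = (0.4800, 0.3000, 0.2200).
H(T|S) = Σ p(S) · H(T|S=·).
  S=r: p=0.5100, H(T|S=r) = 1.4021
  S=s: p=0.4900, H(T|S=s) = 1.1233
Weighted sum = 1.265 bits.

1.265 bits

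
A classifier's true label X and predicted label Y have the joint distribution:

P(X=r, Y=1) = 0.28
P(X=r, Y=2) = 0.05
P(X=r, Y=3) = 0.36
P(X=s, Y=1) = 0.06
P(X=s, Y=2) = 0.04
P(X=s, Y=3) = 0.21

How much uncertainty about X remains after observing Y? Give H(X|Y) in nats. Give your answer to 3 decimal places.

Chain rule: H(X|Y) = H(X,Y) − H(Y).
Marginals: p(X) = (0.6900, 0.3100), p(Y) = (0.3400, 0.0900, 0.5700).
H(X,Y) = 1.4993 nats; H(Y) = 0.9039 nats.
H(X|Y) = 1.4993 − 0.9039 = 0.595 nats.

0.595 nats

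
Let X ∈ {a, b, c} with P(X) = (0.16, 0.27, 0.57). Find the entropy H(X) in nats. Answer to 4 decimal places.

H(X) = −Σ p·ln p.
  −(0.16)·ln(0.16) = 0.29321
  −(0.27)·ln(0.27) = 0.35352
  −(0.57)·ln(0.57) = 0.32041
Sum: 0.29321 + 0.35352 + 0.32041 = 0.9671 nats.

0.9671 nats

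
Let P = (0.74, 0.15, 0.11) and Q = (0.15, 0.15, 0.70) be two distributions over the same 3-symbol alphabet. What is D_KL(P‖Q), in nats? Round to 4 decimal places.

0.9775 nats

D(P‖Q) = Σ p·ln(p/q).
  0.74·ln(0.74/0.15) = 1.18105
  0.15·ln(0.15/0.15) = 0.00000
  0.11·ln(0.11/0.70) = -0.20357
D(P‖Q) = 0.9775 nats.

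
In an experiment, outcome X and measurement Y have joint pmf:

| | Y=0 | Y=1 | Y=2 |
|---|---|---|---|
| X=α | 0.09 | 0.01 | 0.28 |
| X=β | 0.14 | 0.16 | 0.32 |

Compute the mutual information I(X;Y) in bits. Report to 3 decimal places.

Marginals: p(X) = (0.3800, 0.6200), p(Y) = (0.2300, 0.1700, 0.6000).
I(X;Y) = Σ p(x,y)·log₂[p(x,y)/(p(x)p(y))].
  (α,0): 0.09·log₂(1.0297) = 0.0038
  (α,1): 0.01·log₂(0.1548) = -0.0269
  (α,2): 0.28·log₂(1.2281) = 0.0830
  (β,0): 0.14·log₂(0.9818) = -0.0037
  (β,1): 0.16·log₂(1.5180) = 0.0964
  (β,2): 0.32·log₂(0.8602) = -0.0695
Sum = 0.083 bits.

0.083 bits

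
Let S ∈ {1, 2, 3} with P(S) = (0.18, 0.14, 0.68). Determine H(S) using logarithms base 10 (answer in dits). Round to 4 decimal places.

0.3675 dits

H(S) = −Σ p·log₁₀ p.
  −(0.18)·log₁₀(0.18) = 0.13405
  −(0.14)·log₁₀(0.14) = 0.11954
  −(0.68)·log₁₀(0.68) = 0.11389
Sum: 0.13405 + 0.11954 + 0.11389 = 0.3675 dits.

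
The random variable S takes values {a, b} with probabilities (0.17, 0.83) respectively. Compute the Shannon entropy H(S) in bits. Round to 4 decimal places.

0.6577 bits

H(S) = −Σ p·log₂ p.
  −(0.17)·log₂(0.17) = 0.43459
  −(0.83)·log₂(0.83) = 0.22312
Sum: 0.43459 + 0.22312 = 0.6577 bits.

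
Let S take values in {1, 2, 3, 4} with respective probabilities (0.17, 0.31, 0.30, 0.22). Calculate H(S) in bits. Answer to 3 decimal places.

1.960 bits

H(S) = −Σ p·log₂ p.
  −(0.17)·log₂(0.17) = 0.4346
  −(0.31)·log₂(0.31) = 0.5238
  −(0.30)·log₂(0.30) = 0.5211
  −(0.22)·log₂(0.22) = 0.4806
Sum: 0.4346 + 0.5238 + 0.5211 + 0.4806 = 1.960 bits.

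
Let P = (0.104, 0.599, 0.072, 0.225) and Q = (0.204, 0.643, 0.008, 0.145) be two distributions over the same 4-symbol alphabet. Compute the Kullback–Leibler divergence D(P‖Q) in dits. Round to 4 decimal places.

0.0628 dits

D(P‖Q) = Σ p·log₁₀(p/q).
  0.104·log₁₀(0.104/0.204) = -0.03043
  0.599·log₁₀(0.599/0.643) = -0.01844
  0.072·log₁₀(0.072/0.008) = 0.06871
  0.225·log₁₀(0.225/0.145) = 0.04293
D(P‖Q) = 0.0628 dits.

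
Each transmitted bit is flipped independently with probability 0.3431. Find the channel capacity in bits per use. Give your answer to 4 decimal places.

0.0722 bits

Binary symmetric channel: C = 1 − h₂(ε) where h₂ is the binary entropy function.
h₂(0.3431) = −0.3431·log₂0.3431 − 0.6569·log₂0.6569 = 0.9278.
C = 1 − 0.9278 = 0.0722 bits per channel use.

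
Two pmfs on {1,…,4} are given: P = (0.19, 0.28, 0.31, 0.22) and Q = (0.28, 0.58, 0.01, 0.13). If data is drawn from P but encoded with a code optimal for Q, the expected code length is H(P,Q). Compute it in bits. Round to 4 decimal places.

H(P,Q) = −Σ p·log₂ q.
  −0.19·log₂(0.28) = 0.34894
  −0.28·log₂(0.58) = 0.22005
  −0.31·log₂(0.01) = 2.05960
  −0.22·log₂(0.13) = 0.64755
H(P,Q) = 3.2761 bits.

3.2761 bits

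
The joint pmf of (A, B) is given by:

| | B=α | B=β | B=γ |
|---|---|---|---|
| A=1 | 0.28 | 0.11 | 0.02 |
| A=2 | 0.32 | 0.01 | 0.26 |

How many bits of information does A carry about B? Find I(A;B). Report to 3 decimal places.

Marginals: p(A) = (0.4100, 0.5900), p(B) = (0.6000, 0.1200, 0.2800).
I(A;B) = Σ p(x,y)·log₂[p(x,y)/(p(x)p(y))].
  (1,α): 0.28·log₂(1.1382) = 0.0523
  (1,β): 0.11·log₂(2.2358) = 0.1277
  (1,γ): 0.02·log₂(0.1742) = -0.0504
  (2,α): 0.32·log₂(0.9040) = -0.0466
  (2,β): 0.01·log₂(0.1412) = -0.0282
  (2,γ): 0.26·log₂(1.5738) = 0.1701
Sum = 0.225 bits.

0.225 bits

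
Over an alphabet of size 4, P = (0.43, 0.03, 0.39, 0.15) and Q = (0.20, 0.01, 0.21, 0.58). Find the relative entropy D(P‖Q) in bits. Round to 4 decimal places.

D(P‖Q) = Σ p·log₂(p/q).
  0.43·log₂(0.43/0.20) = 0.47486
  0.03·log₂(0.03/0.01) = 0.04755
  0.39·log₂(0.39/0.21) = 0.34830
  0.15·log₂(0.15/0.58) = -0.29266
D(P‖Q) = 0.5781 bits.

0.5781 bits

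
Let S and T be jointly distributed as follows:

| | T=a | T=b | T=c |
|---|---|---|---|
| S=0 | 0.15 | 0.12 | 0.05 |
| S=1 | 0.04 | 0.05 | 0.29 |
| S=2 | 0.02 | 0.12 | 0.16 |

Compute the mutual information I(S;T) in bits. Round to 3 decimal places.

0.252 bits

Marginals: p(S) = (0.3200, 0.3800, 0.3000), p(T) = (0.2100, 0.2900, 0.5000).
I(S;T) = H(S) + H(T) − H(S,T).
H(S) = 1.5776, H(T) = 1.4907, H(S,T) = 2.8164.
I(S;T) = 1.5776 + 1.4907 − 2.8164 = 0.252 bits.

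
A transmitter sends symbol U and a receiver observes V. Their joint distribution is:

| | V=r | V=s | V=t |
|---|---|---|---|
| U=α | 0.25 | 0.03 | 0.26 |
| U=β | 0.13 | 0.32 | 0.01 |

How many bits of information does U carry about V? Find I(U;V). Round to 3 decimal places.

Marginals: p(U) = (0.5400, 0.4600), p(V) = (0.3800, 0.3500, 0.2700).
I(U;V) = Σ p(x,y)·log₂[p(x,y)/(p(x)p(y))].
  (α,r): 0.25·log₂(1.2183) = 0.0712
  (α,s): 0.03·log₂(0.1587) = -0.0797
  (α,t): 0.26·log₂(1.7833) = 0.2170
  (β,r): 0.13·log₂(0.7437) = -0.0555
  (β,s): 0.32·log₂(1.9876) = 0.3171
  (β,t): 0.01·log₂(0.0805) = -0.0363
Sum = 0.434 bits.

0.434 bits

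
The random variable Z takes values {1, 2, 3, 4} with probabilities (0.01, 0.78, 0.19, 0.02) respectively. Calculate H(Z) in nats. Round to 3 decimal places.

0.634 nats

H(Z) = −Σ p·ln p.
  −(0.01)·ln(0.01) = 0.0461
  −(0.78)·ln(0.78) = 0.1938
  −(0.19)·ln(0.19) = 0.3155
  −(0.02)·ln(0.02) = 0.0782
Sum: 0.0461 + 0.1938 + 0.3155 + 0.0782 = 0.634 nats.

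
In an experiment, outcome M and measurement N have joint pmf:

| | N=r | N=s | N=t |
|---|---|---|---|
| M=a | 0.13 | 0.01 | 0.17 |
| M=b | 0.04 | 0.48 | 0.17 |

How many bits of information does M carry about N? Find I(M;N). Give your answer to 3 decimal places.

0.349 bits

Marginals: p(M) = (0.3100, 0.6900), p(N) = (0.1700, 0.4900, 0.3400).
I(M;N) = H(M) + H(N) − H(M,N).
H(M) = 0.8932, H(N) = 1.4680, H(M,N) = 2.0123.
I(M;N) = 0.8932 + 1.4680 − 2.0123 = 0.349 bits.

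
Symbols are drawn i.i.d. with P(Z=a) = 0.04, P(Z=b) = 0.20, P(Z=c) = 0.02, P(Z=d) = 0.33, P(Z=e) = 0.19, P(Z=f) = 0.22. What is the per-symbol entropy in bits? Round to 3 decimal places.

2.227 bits

H(Z) = −Σ p·log₂ p.
  −(0.04)·log₂(0.04) = 0.1858
  −(0.20)·log₂(0.20) = 0.4644
  −(0.02)·log₂(0.02) = 0.1129
  −(0.33)·log₂(0.33) = 0.5278
  −(0.19)·log₂(0.19) = 0.4552
  −(0.22)·log₂(0.22) = 0.4806
Sum: 0.1858 + 0.4644 + 0.1129 + 0.5278 + 0.4552 + 0.4806 = 2.227 bits.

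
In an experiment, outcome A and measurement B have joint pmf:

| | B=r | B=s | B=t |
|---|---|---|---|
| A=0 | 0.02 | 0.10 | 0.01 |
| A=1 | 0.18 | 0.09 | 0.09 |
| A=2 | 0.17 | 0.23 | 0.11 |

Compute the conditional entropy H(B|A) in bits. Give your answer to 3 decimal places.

1.446 bits

Chain rule: H(B|A) = H(A,B) − H(A).
Marginals: p(A) = (0.1300, 0.3600, 0.5100), p(B) = (0.3700, 0.4200, 0.2100).
H(A,B) = 2.8547 bits; H(A) = 1.4087 bits.
H(B|A) = 2.8547 − 1.4087 = 1.446 bits.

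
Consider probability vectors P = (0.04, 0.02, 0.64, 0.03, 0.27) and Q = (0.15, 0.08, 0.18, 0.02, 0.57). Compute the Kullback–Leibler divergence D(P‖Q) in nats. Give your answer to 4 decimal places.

D(P‖Q) = Σ p·ln(p/q).
  0.04·ln(0.04/0.15) = -0.05287
  0.02·ln(0.02/0.08) = -0.02773
  0.64·ln(0.64/0.18) = 0.81185
  0.03·ln(0.03/0.02) = 0.01216
  0.27·ln(0.27/0.57) = -0.20175
D(P‖Q) = 0.5417 nats.

0.5417 nats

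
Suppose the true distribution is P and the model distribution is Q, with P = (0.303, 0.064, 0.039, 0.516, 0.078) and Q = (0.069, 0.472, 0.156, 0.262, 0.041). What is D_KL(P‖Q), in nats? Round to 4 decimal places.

0.6663 nats

D(P‖Q) = Σ p·ln(p/q).
  0.303·ln(0.303/0.069) = 0.44833
  0.064·ln(0.064/0.472) = -0.12788
  0.039·ln(0.039/0.156) = -0.05407
  0.516·ln(0.516/0.262) = 0.34973
  0.078·ln(0.078/0.041) = 0.05016
D(P‖Q) = 0.6663 nats.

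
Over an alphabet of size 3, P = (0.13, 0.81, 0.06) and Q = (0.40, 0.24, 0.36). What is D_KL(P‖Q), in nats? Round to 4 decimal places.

D(P‖Q) = Σ p·ln(p/q).
  0.13·ln(0.13/0.40) = -0.14611
  0.81·ln(0.81/0.24) = 0.98528
  0.06·ln(0.06/0.36) = -0.10751
D(P‖Q) = 0.7317 nats.

0.7317 nats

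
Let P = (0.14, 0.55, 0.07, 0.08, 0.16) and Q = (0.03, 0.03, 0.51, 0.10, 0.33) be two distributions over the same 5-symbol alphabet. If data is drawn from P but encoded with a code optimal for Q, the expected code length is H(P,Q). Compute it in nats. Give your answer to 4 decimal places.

H(P,Q) = −Σ p·ln q.
  −0.14·ln(0.03) = 0.49092
  −0.55·ln(0.03) = 1.92861
  −0.07·ln(0.51) = 0.04713
  −0.08·ln(0.10) = 0.18421
  −0.16·ln(0.33) = 0.17739
H(P,Q) = 2.8283 nats.

2.8283 nats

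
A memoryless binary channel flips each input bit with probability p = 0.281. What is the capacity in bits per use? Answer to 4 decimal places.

Binary symmetric channel: C = 1 − h₂(ε) where h₂ is the binary entropy function.
h₂(0.281) = −0.281·log₂0.281 − 0.719·log₂0.719 = 0.8568.
C = 1 − 0.8568 = 0.1432 bits per channel use.

0.1432 bits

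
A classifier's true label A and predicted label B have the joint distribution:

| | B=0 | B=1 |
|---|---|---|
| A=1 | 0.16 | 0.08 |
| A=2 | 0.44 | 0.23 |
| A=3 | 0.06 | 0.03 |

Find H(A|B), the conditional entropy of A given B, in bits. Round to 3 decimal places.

Chain rule: H(A|B) = H(A,B) − H(B).
Marginals: p(A) = (0.2400, 0.6700, 0.0900), p(B) = (0.6600, 0.3400).
H(A,B) = 2.1186 bits; H(B) = 0.9248 bits.
H(A|B) = 2.1186 − 0.9248 = 1.194 bits.

1.194 bits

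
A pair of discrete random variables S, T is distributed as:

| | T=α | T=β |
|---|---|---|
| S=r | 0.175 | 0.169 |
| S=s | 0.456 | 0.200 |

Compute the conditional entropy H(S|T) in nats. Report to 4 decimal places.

Marginals: p(S) = (0.3440, 0.6560), p(T) = (0.6310, 0.3690).
H(S|T) = Σ p(T) · H(S|T=·).
  T=α: p=0.6310, H(S|T=α) = 0.5904
  T=β: p=0.3690, H(S|T=β) = 0.6896
Weighted sum = 0.6270 nats.

0.6270 nats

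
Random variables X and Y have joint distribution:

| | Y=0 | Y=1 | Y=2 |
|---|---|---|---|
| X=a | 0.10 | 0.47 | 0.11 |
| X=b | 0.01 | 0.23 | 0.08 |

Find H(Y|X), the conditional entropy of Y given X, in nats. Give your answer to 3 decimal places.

Chain rule: H(Y|X) = H(X,Y) − H(X).
Marginals: p(X) = (0.6800, 0.3200), p(Y) = (0.1100, 0.7000, 0.1900).
H(X,Y) = 1.4141 nats; H(X) = 0.6269 nats.
H(Y|X) = 1.4141 − 0.6269 = 0.787 nats.

0.787 nats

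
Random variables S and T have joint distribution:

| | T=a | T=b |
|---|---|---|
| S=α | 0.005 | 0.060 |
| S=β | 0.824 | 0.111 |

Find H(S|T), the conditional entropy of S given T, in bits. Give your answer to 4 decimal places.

0.2039 bits

Marginals: p(S) = (0.0650, 0.9350), p(T) = (0.8290, 0.1710).
H(S|T) = Σ p(T) · H(S|T=·).
  T=a: p=0.8290, H(S|T=a) = 0.0531
  T=b: p=0.1710, H(S|T=b) = 0.9348
Weighted sum = 0.2039 bits.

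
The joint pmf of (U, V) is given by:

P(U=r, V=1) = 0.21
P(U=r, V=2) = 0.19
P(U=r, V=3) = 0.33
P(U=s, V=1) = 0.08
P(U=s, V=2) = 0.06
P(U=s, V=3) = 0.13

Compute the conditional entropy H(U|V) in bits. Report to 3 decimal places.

0.840 bits

Chain rule: H(U|V) = H(U,V) − H(V).
Marginals: p(U) = (0.7300, 0.2700), p(V) = (0.2900, 0.2500, 0.4600).
H(U,V) = 2.3736 bits; H(V) = 1.5332 bits.
H(U|V) = 2.3736 − 1.5332 = 0.840 bits.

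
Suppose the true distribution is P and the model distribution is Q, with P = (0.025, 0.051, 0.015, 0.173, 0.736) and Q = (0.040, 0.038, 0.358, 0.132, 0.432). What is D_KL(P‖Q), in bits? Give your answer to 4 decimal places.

0.5693 bits

D(P‖Q) = Σ p·log₂(p/q).
  0.025·log₂(0.025/0.040) = -0.01695
  0.051·log₂(0.051/0.038) = 0.02165
  0.015·log₂(0.015/0.358) = -0.06865
  0.173·log₂(0.173/0.132) = 0.06751
  0.736·log₂(0.736/0.432) = 0.56574
D(P‖Q) = 0.5693 bits.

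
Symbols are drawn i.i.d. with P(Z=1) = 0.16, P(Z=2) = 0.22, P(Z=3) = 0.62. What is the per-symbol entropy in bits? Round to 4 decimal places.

H(Z) = −Σ p·log₂ p.
  −(0.16)·log₂(0.16) = 0.42302
  −(0.22)·log₂(0.22) = 0.48057
  −(0.62)·log₂(0.62) = 0.42759
Sum: 0.42302 + 0.48057 + 0.42759 = 1.3312 bits.

1.3312 bits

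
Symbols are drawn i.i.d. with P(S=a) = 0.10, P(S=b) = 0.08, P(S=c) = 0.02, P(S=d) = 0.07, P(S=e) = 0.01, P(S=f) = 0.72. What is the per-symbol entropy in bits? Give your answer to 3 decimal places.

1.413 bits

H(S) = −Σ p·log₂ p.
  −(0.10)·log₂(0.10) = 0.3322
  −(0.08)·log₂(0.08) = 0.2915
  −(0.02)·log₂(0.02) = 0.1129
  −(0.07)·log₂(0.07) = 0.2686
  −(0.01)·log₂(0.01) = 0.0664
  −(0.72)·log₂(0.72) = 0.3412
Sum: 0.3322 + 0.2915 + 0.1129 + 0.2686 + 0.0664 + 0.3412 = 1.413 bits.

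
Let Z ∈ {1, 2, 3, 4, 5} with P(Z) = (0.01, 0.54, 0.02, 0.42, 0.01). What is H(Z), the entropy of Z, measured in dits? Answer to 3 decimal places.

0.377 dits

H(Z) = −Σ p·log₁₀ p.
  −(0.01)·log₁₀(0.01) = 0.0200
  −(0.54)·log₁₀(0.54) = 0.1445
  −(0.02)·log₁₀(0.02) = 0.0340
  −(0.42)·log₁₀(0.42) = 0.1582
  −(0.01)·log₁₀(0.01) = 0.0200
Sum: 0.0200 + 0.1445 + 0.0340 + 0.1582 + 0.0200 = 0.377 dits.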